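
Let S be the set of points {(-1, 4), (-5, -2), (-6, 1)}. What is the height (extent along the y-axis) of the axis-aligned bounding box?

max y = 4, min y = -2, so height = 6.

6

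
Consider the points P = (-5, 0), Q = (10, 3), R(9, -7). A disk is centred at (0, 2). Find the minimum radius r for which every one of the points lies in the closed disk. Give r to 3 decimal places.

The required radius is the distance from (0, 2) to the farthest point.
Squared distances: 29, 101, 162.
Maximum is 162, attained at R.
r = √162 ≈ 12.728.

12.728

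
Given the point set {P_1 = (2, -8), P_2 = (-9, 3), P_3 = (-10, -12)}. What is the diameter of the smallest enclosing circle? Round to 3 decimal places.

Side lengths²: P_1P_2² = 242, P_1P_3² = 160, P_2P_3² = 226.
Since P_1P_2² = 242 < 226 + 160 = 386, the triangle is acute, so the smallest enclosing circle is the circumcircle.
Circumcentre = (-5.75, -4.75), r² = 70.625.
Diameter = 2r = 2√(70.625) ≈ 16.808.

16.808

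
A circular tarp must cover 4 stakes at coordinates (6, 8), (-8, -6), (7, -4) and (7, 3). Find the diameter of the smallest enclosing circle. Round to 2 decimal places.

19.80

The minimum enclosing circle of a finite set is fixed by two of the points (as a diameter) or three (as a circumcircle).
The farthest pair is (6, 8)–(-8, -6) with squared distance 392. The circle on this segment as diameter has centre (-1, 1) and r² = 392/4 = 98.
Check (7, -4): distance² to centre = 89 ≤ 98, so it lies inside.
All remaining points lie in this disk, and no smaller disk contains both endpoints, so this is the minimum enclosing circle.
Diameter = 2r = 2√98 ≈ 19.80.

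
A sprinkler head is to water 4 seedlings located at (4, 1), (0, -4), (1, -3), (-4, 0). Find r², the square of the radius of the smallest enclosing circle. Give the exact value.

2665/162

The minimum enclosing circle of a finite set is fixed by two of the points (as a diameter) or three (as a circumcircle).
The minimum enclosing circle is determined by three boundary points: (4, 1), (0, -4), (-4, 0).
Their circumcentre is (1/18, 1/18) with r² = 2665/162.
The farthest remaining point (1, -3) is at distance² 1657/162 ≤ 2665/162.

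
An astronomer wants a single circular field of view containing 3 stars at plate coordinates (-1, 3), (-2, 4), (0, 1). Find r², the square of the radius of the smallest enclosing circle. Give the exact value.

3.25

Call the three points A, B, C in the order given.
Side lengths²: AB² = 2, AC² = 5, BC² = 13.
Since BC² = 13 ≥ 5 + 2 = 7, the angle opposite BC is not acute, so the smallest enclosing circle has BC as diameter.
Centre = midpoint of BC = (-1, 2.5), r² = 13/4 = 3.25.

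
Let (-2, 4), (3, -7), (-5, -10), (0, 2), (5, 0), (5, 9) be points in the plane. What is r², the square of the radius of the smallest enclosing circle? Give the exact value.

115.25

The minimum enclosing circle of a finite set is fixed by two of the points (as a diameter) or three (as a circumcircle).
The farthest pair is (-5, -10)–(5, 9) with squared distance 461. The circle on this segment as diameter has centre (0, -0.5) and r² = 461/4 = 115.25.
Check (-2, 4): distance² to centre = 24.25 ≤ 115.25, so it lies inside.
All remaining points lie in this disk, and no smaller disk contains both endpoints, so this is the minimum enclosing circle.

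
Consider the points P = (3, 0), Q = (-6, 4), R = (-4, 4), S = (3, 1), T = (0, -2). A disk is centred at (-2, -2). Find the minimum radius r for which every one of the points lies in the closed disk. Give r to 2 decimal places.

7.21

The required radius is the distance from (-2, -2) to the farthest point.
Squared distances: 29, 52, 40, 34, 4.
Maximum is 52, attained at Q.
r = √52 ≈ 7.21.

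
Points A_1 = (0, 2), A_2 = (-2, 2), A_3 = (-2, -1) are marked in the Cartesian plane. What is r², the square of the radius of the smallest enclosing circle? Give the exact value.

3.25

Side lengths²: A_1A_2² = 4, A_1A_3² = 13, A_2A_3² = 9.
Since A_1A_3² = 13 ≥ 9 + 4 = 13, the angle opposite A_1A_3 is not acute, so the smallest enclosing circle has A_1A_3 as diameter.
Centre = midpoint of A_1A_3 = (-1, 0.5), r² = 13/4 = 3.25.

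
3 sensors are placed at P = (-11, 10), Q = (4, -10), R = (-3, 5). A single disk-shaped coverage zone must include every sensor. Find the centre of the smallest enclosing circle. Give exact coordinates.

(-3.5, 0)

Side lengths²: PQ² = 625, PR² = 89, QR² = 274.
Since PQ² = 625 ≥ 274 + 89 = 363, the angle opposite PQ is not acute, so the smallest enclosing circle has PQ as diameter.
Centre = midpoint of PQ = (-3.5, 0), r² = 625/4 = 156.25.
Centre = (-3.5, 0).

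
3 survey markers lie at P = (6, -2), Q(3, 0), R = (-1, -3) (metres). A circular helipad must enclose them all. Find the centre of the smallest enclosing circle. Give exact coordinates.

Side lengths²: PQ² = 13, PR² = 50, QR² = 25.
Since PR² = 50 ≥ 25 + 13 = 38, the angle opposite PR is not acute, so the smallest enclosing circle has PR as diameter.
Centre = midpoint of PR = (2.5, -2.5), r² = 50/4 = 12.5.
Centre = (2.5, -2.5).

(2.5, -2.5)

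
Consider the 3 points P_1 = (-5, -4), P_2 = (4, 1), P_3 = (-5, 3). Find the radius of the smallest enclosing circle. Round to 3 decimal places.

5.273

Side lengths²: P_1P_2² = 106, P_1P_3² = 49, P_2P_3² = 85.
Since P_1P_2² = 106 < 85 + 49 = 134, the triangle is acute, so the smallest enclosing circle is the circumcircle.
Circumcentre = (-19/18, -0.5), r² = 4505/162.
r = √(4505/162) ≈ 5.273.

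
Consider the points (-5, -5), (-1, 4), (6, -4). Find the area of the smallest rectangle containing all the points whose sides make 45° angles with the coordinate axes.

97.5

In coordinates u = x + y, v = x − y the rectangle is axis-aligned; the map (x,y)→(u,v) scales areas by 2.
u-values: -10, 3, 2; range = 3 − (-10) = 13.
v-values: 0, -5, 10; range = 10 − (-5) = 15.
Area = (13 × 15) / 2 = 97.5.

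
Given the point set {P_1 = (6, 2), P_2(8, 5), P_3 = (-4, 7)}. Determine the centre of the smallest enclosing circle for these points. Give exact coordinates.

Side lengths²: P_1P_2² = 13, P_1P_3² = 125, P_2P_3² = 148.
Since P_2P_3² = 148 ≥ 125 + 13 = 138, the angle opposite P_2P_3 is not acute, so the smallest enclosing circle has P_2P_3 as diameter.
Centre = midpoint of P_2P_3 = (2, 6), r² = 148/4 = 37.
Centre = (2, 6).

(2, 6)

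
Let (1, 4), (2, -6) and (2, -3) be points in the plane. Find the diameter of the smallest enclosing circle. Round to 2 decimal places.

10.05

Call the three points A, B, C in the order given.
Side lengths²: AB² = 101, AC² = 50, BC² = 9.
Since AB² = 101 ≥ 50 + 9 = 59, the angle opposite AB is not acute, so the smallest enclosing circle has AB as diameter.
Centre = midpoint of AB = (1.5, -1), r² = 101/4 = 25.25.
Diameter = 2r = 2√(25.25) ≈ 10.05.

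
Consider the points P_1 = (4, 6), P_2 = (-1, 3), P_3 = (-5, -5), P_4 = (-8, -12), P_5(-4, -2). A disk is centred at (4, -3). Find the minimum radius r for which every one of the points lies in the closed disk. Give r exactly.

15

The required radius is the distance from (4, -3) to the farthest point.
Squared distances: 81, 61, 85, 225, 65.
Maximum is 225, attained at P_4.
r = √225 = 15.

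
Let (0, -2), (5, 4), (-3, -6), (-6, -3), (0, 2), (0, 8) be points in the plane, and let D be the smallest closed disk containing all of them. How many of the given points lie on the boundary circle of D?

A smallest enclosing disk is always determined by at most three of the input points on its boundary.
The farthest pair is (-3, -6)–(0, 8) with squared distance 205. The circle on this segment as diameter has centre (-1.5, 1) and r² = 205/4 = 51.25.
Check (0, -2): distance² to centre = 11.25 ≤ 51.25, so it lies inside.
All remaining points lie in this disk, and no smaller disk contains both endpoints, so this is the minimum enclosing circle.
The points at distance exactly r from the centre are (5, 4), (-3, -6), (0, 8) — 3 points.

3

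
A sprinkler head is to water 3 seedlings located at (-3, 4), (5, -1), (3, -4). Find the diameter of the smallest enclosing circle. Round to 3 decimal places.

10.004

Call the three points A, B, C in the order given.
Side lengths²: AB² = 89, AC² = 100, BC² = 13.
Since AC² = 100 < 89 + 13 = 102, the triangle is acute, so the smallest enclosing circle is the circumcircle.
Circumcentre = (2/17, 3/34), r² = 28925/1156.
Diameter = 2r = 2√(28925/1156) ≈ 10.004.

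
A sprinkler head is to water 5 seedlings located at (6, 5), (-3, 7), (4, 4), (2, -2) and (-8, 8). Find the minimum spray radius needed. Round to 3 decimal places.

7.420

The minimum enclosing circle of a finite set is fixed by two of the points (as a diameter) or three (as a circumcircle).
The minimum enclosing circle is determined by three boundary points: (6, 5), (2, -2), (-8, 8).
Their circumcentre is (-31/22, 101/22) with r² = 13325/242.
The farthest remaining point (4, 4) is at distance² 7165/242 ≤ 13325/242.
r = √(13325/242) ≈ 7.420.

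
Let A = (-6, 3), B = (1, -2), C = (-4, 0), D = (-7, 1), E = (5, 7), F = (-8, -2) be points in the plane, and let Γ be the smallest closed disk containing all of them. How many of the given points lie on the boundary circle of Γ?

2

The farthest pair is E–F with squared distance 250. The circle on this segment as diameter has centre (-1.5, 2.5) and r² = 250/4 = 62.5.
Check A: distance² to centre = 20.5 ≤ 62.5, so it lies inside.
All remaining points lie in this disk, and no smaller disk contains both endpoints, so this is the minimum enclosing circle.
The points at distance exactly r from the centre are E, F — 2 points.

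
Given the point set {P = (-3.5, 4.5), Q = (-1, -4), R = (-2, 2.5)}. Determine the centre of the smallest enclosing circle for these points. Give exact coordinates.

Side lengths²: PQ² = 78.5, PR² = 6.25, QR² = 43.25.
Since PQ² = 78.5 ≥ 43.25 + 6.25 = 49.5, the angle opposite PQ is not acute, so the smallest enclosing circle has PQ as diameter.
Centre = midpoint of PQ = (-2.25, 0.25), r² = 78.5/4 = 19.625.
Centre = (-2.25, 0.25).

(-2.25, 0.25)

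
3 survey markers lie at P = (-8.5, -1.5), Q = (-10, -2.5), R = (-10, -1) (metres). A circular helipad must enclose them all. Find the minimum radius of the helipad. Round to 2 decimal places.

0.95

Side lengths²: PQ² = 3.25, PR² = 2.5, QR² = 2.25.
Since PQ² = 3.25 < 2.5 + 2.25 = 4.75, the triangle is acute, so the smallest enclosing circle is the circumcircle.
Circumcentre = (-113/12, -1.75), r² = 65/72.
r = √(65/72) ≈ 0.95.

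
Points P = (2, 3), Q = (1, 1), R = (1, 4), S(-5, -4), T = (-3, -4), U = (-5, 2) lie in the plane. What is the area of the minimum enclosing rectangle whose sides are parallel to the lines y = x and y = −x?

56

In coordinates u = x + y, v = x − y the rectangle is axis-aligned; the map (x,y)→(u,v) scales areas by 2.
u-values: 5, 2, 5, -9, -7, -3; range = 5 − (-9) = 14.
v-values: -1, 0, -3, -1, 1, -7; range = 1 − (-7) = 8.
Area = (14 × 8) / 2 = 56.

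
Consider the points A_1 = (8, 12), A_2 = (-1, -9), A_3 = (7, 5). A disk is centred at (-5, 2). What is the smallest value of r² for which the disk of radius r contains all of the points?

The required radius is the distance from (-5, 2) to the farthest point.
Squared distances: 269, 137, 153.
Maximum is 269, attained at A_1.

269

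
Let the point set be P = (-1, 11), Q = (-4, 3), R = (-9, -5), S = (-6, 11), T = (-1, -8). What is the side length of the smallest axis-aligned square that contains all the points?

The bounding box has width 8 and height 19.
An axis-aligned square enclosing the set must have side ≥ max(width, height).
So the minimum side is max(8, 19) = 19.

19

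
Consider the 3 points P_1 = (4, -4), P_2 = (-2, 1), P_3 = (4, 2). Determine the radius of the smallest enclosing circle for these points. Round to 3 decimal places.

3.959

Side lengths²: P_1P_2² = 61, P_1P_3² = 36, P_2P_3² = 37.
Since P_1P_2² = 61 < 37 + 36 = 73, the triangle is acute, so the smallest enclosing circle is the circumcircle.
Circumcentre = (17/12, -1), r² = 2257/144.
r = √(2257/144) ≈ 3.959.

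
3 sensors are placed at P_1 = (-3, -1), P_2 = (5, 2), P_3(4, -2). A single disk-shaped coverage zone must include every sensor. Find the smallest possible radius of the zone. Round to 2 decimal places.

Side lengths²: P_1P_2² = 73, P_1P_3² = 50, P_2P_3² = 17.
Since P_1P_2² = 73 ≥ 50 + 17 = 67, the angle opposite P_1P_2 is not acute, so the smallest enclosing circle has P_1P_2 as diameter.
Centre = midpoint of P_1P_2 = (1, 0.5), r² = 73/4 = 18.25.
r = √(18.25) ≈ 4.27.

4.27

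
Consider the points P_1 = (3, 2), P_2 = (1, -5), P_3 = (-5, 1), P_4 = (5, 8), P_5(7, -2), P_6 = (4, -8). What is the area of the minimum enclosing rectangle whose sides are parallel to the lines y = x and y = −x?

153

In coordinates u = x + y, v = x − y the rectangle is axis-aligned; the map (x,y)→(u,v) scales areas by 2.
u-values: 5, -4, -4, 13, 5, -4; range = 13 − (-4) = 17.
v-values: 1, 6, -6, -3, 9, 12; range = 12 − (-6) = 18.
Area = (17 × 18) / 2 = 153.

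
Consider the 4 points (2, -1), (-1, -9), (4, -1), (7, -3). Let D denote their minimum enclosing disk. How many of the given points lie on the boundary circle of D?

By Welzl's lemma the MEC is supported by two points (diametrically opposite) or three points (on a circumcircle).
The minimum enclosing circle is determined by three boundary points: (-1, -9), (4, -1), (7, -3).
Their circumcentre is (99/34, -100/17) with r² = 28925/1156.
The farthest remaining point (2, -1) is at distance² 28517/1156 ≤ 28925/1156.
The points at distance exactly r from the centre are (-1, -9), (4, -1), (7, -3) — 3 points.

3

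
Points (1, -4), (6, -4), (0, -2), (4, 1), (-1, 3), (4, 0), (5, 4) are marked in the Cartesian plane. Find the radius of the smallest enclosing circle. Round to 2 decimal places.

A smallest enclosing disk is always determined by at most three of the input points on its boundary.
The minimum enclosing circle is determined by three boundary points: (6, -4), (-1, 3), (5, 4).
Their circumcentre is (37/14, -5/14) with r² = 2405/98.
The farthest remaining point (1, -4) is at distance² 1565/98 ≤ 2405/98.
r = √(2405/98) ≈ 4.95.

4.95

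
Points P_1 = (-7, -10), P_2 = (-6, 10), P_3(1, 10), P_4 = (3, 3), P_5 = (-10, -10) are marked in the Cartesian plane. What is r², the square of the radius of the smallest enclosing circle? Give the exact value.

The minimum enclosing circle of a finite set is fixed by two of the points (as a diameter) or three (as a circumcircle).
The farthest pair is P_3–P_5 with squared distance 521. The circle on this segment as diameter has centre (-4.5, 0) and r² = 521/4 = 130.25.
Check P_1: distance² to centre = 106.25 ≤ 130.25, so it lies inside.
All remaining points lie in this disk, and no smaller disk contains both endpoints, so this is the minimum enclosing circle.

130.25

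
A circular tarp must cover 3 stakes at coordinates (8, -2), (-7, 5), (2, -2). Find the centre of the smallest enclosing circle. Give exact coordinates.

Call the three points A, B, C in the order given.
Side lengths²: AB² = 274, AC² = 36, BC² = 130.
Since AB² = 274 ≥ 130 + 36 = 166, the angle opposite AB is not acute, so the smallest enclosing circle has AB as diameter.
Centre = midpoint of AB = (0.5, 1.5), r² = 274/4 = 68.5.
Centre = (0.5, 1.5).

(0.5, 1.5)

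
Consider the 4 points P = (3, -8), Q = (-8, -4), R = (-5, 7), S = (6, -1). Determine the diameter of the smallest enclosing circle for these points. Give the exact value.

17

By Welzl's lemma the MEC is supported by two points (diametrically opposite) or three points (on a circumcircle).
The farthest pair is P–R with squared distance 289. The circle on this segment as diameter has centre (-1, -0.5) and r² = 289/4 = 72.25.
Check Q: distance² to centre = 61.25 ≤ 72.25, so it lies inside.
All remaining points lie in this disk, and no smaller disk contains both endpoints, so this is the minimum enclosing circle.
Diameter = 2r = 2√(72.25) = 17.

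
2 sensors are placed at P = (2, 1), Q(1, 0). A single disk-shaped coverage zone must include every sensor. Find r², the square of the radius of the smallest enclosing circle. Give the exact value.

The smallest circle enclosing two points has them as diameter endpoints.
Centre = midpoint = (1.5, 0.5); r² = |PQ|²/4 = 2/4 = 0.5.

0.5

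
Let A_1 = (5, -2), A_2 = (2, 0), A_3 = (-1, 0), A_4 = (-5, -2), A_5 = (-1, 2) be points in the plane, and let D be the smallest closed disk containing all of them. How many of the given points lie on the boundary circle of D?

2

A smallest enclosing disk is always determined by at most three of the input points on its boundary.
The farthest pair is A_1–A_4 with squared distance 100. The circle on this segment as diameter has centre (0, -2) and r² = 100/4 = 25.
Check A_2: distance² to centre = 8 ≤ 25, so it lies inside.
All remaining points lie in this disk, and no smaller disk contains both endpoints, so this is the minimum enclosing circle.
The points at distance exactly r from the centre are A_1, A_4 — 2 points.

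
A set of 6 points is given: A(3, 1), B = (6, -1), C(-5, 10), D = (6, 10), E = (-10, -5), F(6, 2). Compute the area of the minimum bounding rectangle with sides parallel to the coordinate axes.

x ranges over [-10, 6], width 16.
y ranges over [-5, 10], height 15.
Area = 16 × 15 = 240.

240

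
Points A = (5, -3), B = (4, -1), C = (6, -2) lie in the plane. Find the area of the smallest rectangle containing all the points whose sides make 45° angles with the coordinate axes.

3

In coordinates u = x + y, v = x − y the rectangle is axis-aligned; the map (x,y)→(u,v) scales areas by 2.
u-values: 2, 3, 4; range = 4 − 2 = 2.
v-values: 8, 5, 8; range = 8 − 5 = 3.
Area = (2 × 3) / 2 = 3.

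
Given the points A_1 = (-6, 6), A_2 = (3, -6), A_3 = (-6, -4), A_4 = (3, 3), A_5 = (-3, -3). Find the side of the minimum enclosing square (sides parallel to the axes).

12

The bounding box has width 9 and height 12.
An axis-aligned square enclosing the set must have side ≥ max(width, height).
So the minimum side is max(9, 12) = 12.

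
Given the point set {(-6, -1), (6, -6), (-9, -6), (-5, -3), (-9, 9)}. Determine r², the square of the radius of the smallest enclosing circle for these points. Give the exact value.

112.5

A smallest enclosing disk is always determined by at most three of the input points on its boundary.
The farthest pair is (6, -6)–(-9, 9) with squared distance 450. The circle on this segment as diameter has centre (-1.5, 1.5) and r² = 450/4 = 112.5.
Check (-6, -1): distance² to centre = 26.5 ≤ 112.5, so it lies inside.
All remaining points lie in this disk, and no smaller disk contains both endpoints, so this is the minimum enclosing circle.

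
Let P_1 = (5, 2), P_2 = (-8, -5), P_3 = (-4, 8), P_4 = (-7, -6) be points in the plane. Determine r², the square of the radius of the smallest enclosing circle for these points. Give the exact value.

34645/576

A smallest enclosing disk is always determined by at most three of the input points on its boundary.
The minimum enclosing circle is determined by three boundary points: P_1, P_3, P_4.
Their circumcentre is (-31/12, 0.375) with r² = 34645/576.
The farthest remaining point P_2 is at distance² 33541/576 ≤ 34645/576.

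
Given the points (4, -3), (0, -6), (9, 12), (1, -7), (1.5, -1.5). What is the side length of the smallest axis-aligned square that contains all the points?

The bounding box has width 9 and height 19.
An axis-aligned square enclosing the set must have side ≥ max(width, height).
So the minimum side is max(9, 19) = 19.

19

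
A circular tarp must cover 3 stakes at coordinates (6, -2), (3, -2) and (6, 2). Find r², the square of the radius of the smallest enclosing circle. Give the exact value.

6.25

Call the three points A, B, C in the order given.
Side lengths²: AB² = 9, AC² = 16, BC² = 25.
Since BC² = 25 ≥ 16 + 9 = 25, the angle opposite BC is not acute, so the smallest enclosing circle has BC as diameter.
Centre = midpoint of BC = (4.5, 0), r² = 25/4 = 6.25.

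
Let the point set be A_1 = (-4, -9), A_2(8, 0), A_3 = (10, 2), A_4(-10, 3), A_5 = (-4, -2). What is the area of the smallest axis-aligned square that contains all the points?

The bounding box has width 20 and height 12.
An axis-aligned square enclosing the set must have side ≥ max(width, height).
So the minimum side is max(20, 12) = 20.
Area = 20² = 400.

400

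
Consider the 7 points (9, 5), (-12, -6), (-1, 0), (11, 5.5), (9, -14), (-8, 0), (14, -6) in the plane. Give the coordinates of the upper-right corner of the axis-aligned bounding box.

(14, 5.5)

x-range [-12, 14], y-range [-14, 5.5].
The upper-right corner is (14, 5.5).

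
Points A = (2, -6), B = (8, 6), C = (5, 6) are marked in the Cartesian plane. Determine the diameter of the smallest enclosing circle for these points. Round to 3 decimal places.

13.416

Side lengths²: AB² = 180, AC² = 153, BC² = 9.
Since AB² = 180 ≥ 153 + 9 = 162, the angle opposite AB is not acute, so the smallest enclosing circle has AB as diameter.
Centre = midpoint of AB = (5, 0), r² = 180/4 = 45.
Diameter = 2r = 2√45 ≈ 13.416.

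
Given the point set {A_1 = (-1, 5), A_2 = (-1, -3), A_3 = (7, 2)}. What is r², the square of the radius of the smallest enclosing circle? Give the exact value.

Side lengths²: A_1A_2² = 64, A_1A_3² = 73, A_2A_3² = 89.
Since A_2A_3² = 89 < 73 + 64 = 137, the triangle is acute, so the smallest enclosing circle is the circumcircle.
Circumcentre = (2.0625, 1), r² = 25.37890625.

25.37890625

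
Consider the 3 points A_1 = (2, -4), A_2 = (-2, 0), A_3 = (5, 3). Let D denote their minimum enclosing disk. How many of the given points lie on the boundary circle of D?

Side lengths²: A_1A_2² = 32, A_1A_3² = 58, A_2A_3² = 58.
Since A_2A_3² = 58 < 58 + 32 = 90, the triangle is acute, so the smallest enclosing circle is the circumcircle.
Circumcentre = (2.1, 0.1), r² = 16.82.
The points at distance exactly r from the centre are A_1, A_2, A_3 — 3 points.

3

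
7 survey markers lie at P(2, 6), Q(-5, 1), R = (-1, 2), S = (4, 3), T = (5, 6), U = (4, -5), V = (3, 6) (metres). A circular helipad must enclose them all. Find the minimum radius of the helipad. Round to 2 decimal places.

6.36

The minimum enclosing circle is determined by three boundary points: Q, T, U.
Their circumcentre is (19/14, 11/14) with r² = 3965/98.
The farthest remaining point V is at distance² 2929/98 ≤ 3965/98.
r = √(3965/98) ≈ 6.36.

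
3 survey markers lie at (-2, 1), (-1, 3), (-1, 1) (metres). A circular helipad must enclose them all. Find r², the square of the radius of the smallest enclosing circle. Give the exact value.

1.25

Call the three points A, B, C in the order given.
Side lengths²: AB² = 5, AC² = 1, BC² = 4.
Since AB² = 5 ≥ 4 + 1 = 5, the angle opposite AB is not acute, so the smallest enclosing circle has AB as diameter.
Centre = midpoint of AB = (-1.5, 2), r² = 5/4 = 1.25.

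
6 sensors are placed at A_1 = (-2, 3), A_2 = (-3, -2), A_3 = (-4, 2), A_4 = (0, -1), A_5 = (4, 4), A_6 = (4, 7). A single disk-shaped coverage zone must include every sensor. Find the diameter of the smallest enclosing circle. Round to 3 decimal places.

A smallest enclosing disk is always determined by at most three of the input points on its boundary.
The farthest pair is A_2–A_6 with squared distance 130. The circle on this segment as diameter has centre (0.5, 2.5) and r² = 130/4 = 32.5.
Check A_1: distance² to centre = 6.5 ≤ 32.5, so it lies inside.
All remaining points lie in this disk, and no smaller disk contains both endpoints, so this is the minimum enclosing circle.
Diameter = 2r = 2√(32.5) ≈ 11.402.

11.402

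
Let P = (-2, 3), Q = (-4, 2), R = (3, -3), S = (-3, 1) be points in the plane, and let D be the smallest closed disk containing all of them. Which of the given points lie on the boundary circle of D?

The farthest pair is Q–R with squared distance 74. The circle on this segment as diameter has centre (-0.5, -0.5) and r² = 74/4 = 18.5.
Check P: distance² to centre = 14.5 ≤ 18.5, so it lies inside.
All remaining points lie in this disk, and no smaller disk contains both endpoints, so this is the minimum enclosing circle.
The points at distance exactly r from the centre are Q, R — 2 points.

Q, R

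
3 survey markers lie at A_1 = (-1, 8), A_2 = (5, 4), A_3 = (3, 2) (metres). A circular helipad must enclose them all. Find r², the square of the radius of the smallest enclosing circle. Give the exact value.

Side lengths²: A_1A_2² = 52, A_1A_3² = 52, A_2A_3² = 8.
Since A_1A_3² = 52 < 52 + 8 = 60, the triangle is acute, so the smallest enclosing circle is the circumcircle.
Circumcentre = (1.6, 5.4), r² = 13.52.

13.52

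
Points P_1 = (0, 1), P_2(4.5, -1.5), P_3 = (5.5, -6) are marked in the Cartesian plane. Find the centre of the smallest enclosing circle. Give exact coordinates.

(2.75, -2.5)

Side lengths²: P_1P_2² = 26.5, P_1P_3² = 79.25, P_2P_3² = 21.25.
Since P_1P_3² = 79.25 ≥ 26.5 + 21.25 = 47.75, the angle opposite P_1P_3 is not acute, so the smallest enclosing circle has P_1P_3 as diameter.
Centre = midpoint of P_1P_3 = (2.75, -2.5), r² = 79.25/4 = 19.8125.
Centre = (2.75, -2.5).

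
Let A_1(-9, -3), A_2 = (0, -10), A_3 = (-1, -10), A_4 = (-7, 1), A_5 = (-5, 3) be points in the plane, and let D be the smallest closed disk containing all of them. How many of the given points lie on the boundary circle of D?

The minimum enclosing circle of a finite set is fixed by two of the points (as a diameter) or three (as a circumcircle).
The farthest pair is A_2–A_5 with squared distance 194. The circle on this segment as diameter has centre (-2.5, -3.5) and r² = 194/4 = 48.5.
Check A_1: distance² to centre = 42.5 ≤ 48.5, so it lies inside.
All remaining points lie in this disk, and no smaller disk contains both endpoints, so this is the minimum enclosing circle.
The points at distance exactly r from the centre are A_2, A_5 — 2 points.

2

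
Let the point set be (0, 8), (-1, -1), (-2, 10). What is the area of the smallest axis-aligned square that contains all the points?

121

The bounding box has width 2 and height 11.
An axis-aligned square enclosing the set must have side ≥ max(width, height).
So the minimum side is max(2, 11) = 11.
Area = 11² = 121.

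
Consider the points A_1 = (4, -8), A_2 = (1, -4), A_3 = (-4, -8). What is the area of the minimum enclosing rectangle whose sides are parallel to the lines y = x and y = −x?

In coordinates u = x + y, v = x − y the rectangle is axis-aligned; the map (x,y)→(u,v) scales areas by 2.
u-values: -4, -3, -12; range = -3 − (-12) = 9.
v-values: 12, 5, 4; range = 12 − 4 = 8.
Area = (9 × 8) / 2 = 36.

36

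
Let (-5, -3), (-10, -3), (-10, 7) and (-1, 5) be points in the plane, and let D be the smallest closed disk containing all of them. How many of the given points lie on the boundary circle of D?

3

By Welzl's lemma the MEC is supported by two points (diametrically opposite) or three points (on a circumcircle).
The minimum enclosing circle is determined by three boundary points: (-10, -3), (-10, 7), (-1, 5).
Their circumcentre is (-115/18, 2) with r² = 12325/324.
The farthest remaining point (-5, -3) is at distance² 8725/324 ≤ 12325/324.
The points at distance exactly r from the centre are (-10, -3), (-10, 7), (-1, 5) — 3 points.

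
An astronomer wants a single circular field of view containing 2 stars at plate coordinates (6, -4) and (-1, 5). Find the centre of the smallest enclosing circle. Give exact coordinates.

The smallest circle enclosing two points has them as diameter endpoints.
Centre = midpoint = (2.5, 0.5); r² = |(6, -4)−(-1, 5)|²/4 = 130/4 = 32.5.
Centre = (2.5, 0.5).

(2.5, 0.5)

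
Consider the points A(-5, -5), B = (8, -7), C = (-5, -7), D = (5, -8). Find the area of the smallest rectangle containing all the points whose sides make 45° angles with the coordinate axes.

97.5

In coordinates u = x + y, v = x − y the rectangle is axis-aligned; the map (x,y)→(u,v) scales areas by 2.
u-values: -10, 1, -12, -3; range = 1 − (-12) = 13.
v-values: 0, 15, 2, 13; range = 15 − 0 = 15.
Area = (13 × 15) / 2 = 97.5.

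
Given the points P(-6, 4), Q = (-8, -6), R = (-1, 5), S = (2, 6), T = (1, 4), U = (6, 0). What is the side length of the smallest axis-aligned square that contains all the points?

The bounding box has width 14 and height 12.
An axis-aligned square enclosing the set must have side ≥ max(width, height).
So the minimum side is max(14, 12) = 14.

14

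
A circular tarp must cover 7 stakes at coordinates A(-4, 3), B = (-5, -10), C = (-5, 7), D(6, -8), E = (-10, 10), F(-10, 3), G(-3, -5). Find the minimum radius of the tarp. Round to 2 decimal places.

The minimum enclosing circle of a finite set is fixed by two of the points (as a diameter) or three (as a circumcircle).
The farthest pair is D–E with squared distance 580. The circle on this segment as diameter has centre (-2, 1) and r² = 580/4 = 145.
Check A: distance² to centre = 8 ≤ 145, so it lies inside.
All remaining points lie in this disk, and no smaller disk contains both endpoints, so this is the minimum enclosing circle.
r = √145 ≈ 12.04.

12.04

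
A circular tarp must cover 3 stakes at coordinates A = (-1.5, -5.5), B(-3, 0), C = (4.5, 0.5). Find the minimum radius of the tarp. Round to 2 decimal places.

4.33

Side lengths²: AB² = 32.5, AC² = 72, BC² = 56.5.
Since AC² = 72 < 56.5 + 32.5 = 89, the triangle is acute, so the smallest enclosing circle is the circumcircle.
Circumcentre = (25/28, -53/28), r² = 7345/392.
r = √(7345/392) ≈ 4.33.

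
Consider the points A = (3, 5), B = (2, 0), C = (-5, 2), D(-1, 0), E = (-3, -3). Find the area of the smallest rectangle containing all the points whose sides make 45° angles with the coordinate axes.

63

In coordinates u = x + y, v = x − y the rectangle is axis-aligned; the map (x,y)→(u,v) scales areas by 2.
u-values: 8, 2, -3, -1, -6; range = 8 − (-6) = 14.
v-values: -2, 2, -7, -1, 0; range = 2 − (-7) = 9.
Area = (14 × 9) / 2 = 63.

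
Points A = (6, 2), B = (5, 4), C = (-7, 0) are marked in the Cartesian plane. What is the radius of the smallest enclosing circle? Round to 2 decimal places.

Side lengths²: AB² = 5, AC² = 173, BC² = 160.
Since AC² = 173 ≥ 160 + 5 = 165, the angle opposite AC is not acute, so the smallest enclosing circle has AC as diameter.
Centre = midpoint of AC = (-0.5, 1), r² = 173/4 = 43.25.
r = √(43.25) ≈ 6.58.

6.58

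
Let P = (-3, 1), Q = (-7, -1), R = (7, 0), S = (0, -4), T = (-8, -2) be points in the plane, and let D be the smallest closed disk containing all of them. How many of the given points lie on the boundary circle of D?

The farthest pair is R–T with squared distance 229. The circle on this segment as diameter has centre (-0.5, -1) and r² = 229/4 = 57.25.
Check P: distance² to centre = 10.25 ≤ 57.25, so it lies inside.
All remaining points lie in this disk, and no smaller disk contains both endpoints, so this is the minimum enclosing circle.
The points at distance exactly r from the centre are R, T — 2 points.

2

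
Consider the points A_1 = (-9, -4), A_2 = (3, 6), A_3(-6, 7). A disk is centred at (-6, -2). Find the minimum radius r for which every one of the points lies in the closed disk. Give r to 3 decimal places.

12.042

The required radius is the distance from (-6, -2) to the farthest point.
Squared distances: 13, 145, 81.
Maximum is 145, attained at A_2.
r = √145 ≈ 12.042.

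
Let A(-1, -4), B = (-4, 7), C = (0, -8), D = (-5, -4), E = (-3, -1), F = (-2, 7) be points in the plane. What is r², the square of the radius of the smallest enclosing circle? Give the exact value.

By Welzl's lemma the MEC is supported by two points (diametrically opposite) or three points (on a circumcircle).
The farthest pair is B–C with squared distance 241. The circle on this segment as diameter has centre (-2, -0.5) and r² = 241/4 = 60.25.
Check A: distance² to centre = 13.25 ≤ 60.25, so it lies inside.
All remaining points lie in this disk, and no smaller disk contains both endpoints, so this is the minimum enclosing circle.

60.25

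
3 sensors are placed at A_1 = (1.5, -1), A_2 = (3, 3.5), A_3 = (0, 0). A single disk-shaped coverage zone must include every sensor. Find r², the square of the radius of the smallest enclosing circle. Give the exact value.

Side lengths²: A_1A_2² = 22.5, A_1A_3² = 3.25, A_2A_3² = 21.25.
Since A_1A_2² = 22.5 < 21.25 + 3.25 = 24.5, the triangle is acute, so the smallest enclosing circle is the circumcircle.
Circumcentre = (87/44, 59/44), r² = 5525/968.

5525/968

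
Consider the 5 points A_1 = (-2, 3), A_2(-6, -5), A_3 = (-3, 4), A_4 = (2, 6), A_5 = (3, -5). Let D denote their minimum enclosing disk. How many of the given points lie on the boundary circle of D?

3

The minimum enclosing circle of a finite set is fixed by two of the points (as a diameter) or three (as a circumcircle).
The minimum enclosing circle is determined by three boundary points: A_2, A_4, A_5.
Their circumcentre is (-1.5, 3/22) with r² = 11285/242.
The farthest remaining point A_3 is at distance² 4157/242 ≤ 11285/242.
The points at distance exactly r from the centre are A_2, A_4, A_5 — 3 points.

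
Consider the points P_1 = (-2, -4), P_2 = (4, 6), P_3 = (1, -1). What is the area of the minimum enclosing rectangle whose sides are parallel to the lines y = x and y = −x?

32

In coordinates u = x + y, v = x − y the rectangle is axis-aligned; the map (x,y)→(u,v) scales areas by 2.
u-values: -6, 10, 0; range = 10 − (-6) = 16.
v-values: 2, -2, 2; range = 2 − (-2) = 4.
Area = (16 × 4) / 2 = 32.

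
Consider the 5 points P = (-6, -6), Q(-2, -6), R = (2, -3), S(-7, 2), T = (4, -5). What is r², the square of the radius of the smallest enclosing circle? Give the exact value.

The farthest pair is S–T with squared distance 170. The circle on this segment as diameter has centre (-1.5, -1.5) and r² = 170/4 = 42.5.
Check P: distance² to centre = 40.5 ≤ 42.5, so it lies inside.
All remaining points lie in this disk, and no smaller disk contains both endpoints, so this is the minimum enclosing circle.

42.5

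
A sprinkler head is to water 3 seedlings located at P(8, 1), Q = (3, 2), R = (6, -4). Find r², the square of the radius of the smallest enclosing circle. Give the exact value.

Side lengths²: PQ² = 26, PR² = 29, QR² = 45.
Since QR² = 45 < 29 + 26 = 55, the triangle is acute, so the smallest enclosing circle is the circumcircle.
Circumcentre = (91/18, -13/18), r² = 1885/162.

1885/162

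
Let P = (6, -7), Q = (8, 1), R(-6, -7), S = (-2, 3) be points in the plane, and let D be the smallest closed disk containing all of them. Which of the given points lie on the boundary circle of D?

Q, R

The minimum enclosing circle of a finite set is fixed by two of the points (as a diameter) or three (as a circumcircle).
The farthest pair is Q–R with squared distance 260. The circle on this segment as diameter has centre (1, -3) and r² = 260/4 = 65.
Check P: distance² to centre = 41 ≤ 65, so it lies inside.
All remaining points lie in this disk, and no smaller disk contains both endpoints, so this is the minimum enclosing circle.
The points at distance exactly r from the centre are Q, R — 2 points.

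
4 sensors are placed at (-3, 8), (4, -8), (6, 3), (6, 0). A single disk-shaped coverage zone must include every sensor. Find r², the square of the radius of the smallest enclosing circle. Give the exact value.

A smallest enclosing disk is always determined by at most three of the input points on its boundary.
The farthest pair is (-3, 8)–(4, -8) with squared distance 305. The circle on this segment as diameter has centre (0.5, 0) and r² = 305/4 = 76.25.
Check (6, 3): distance² to centre = 39.25 ≤ 76.25, so it lies inside.
All remaining points lie in this disk, and no smaller disk contains both endpoints, so this is the minimum enclosing circle.

76.25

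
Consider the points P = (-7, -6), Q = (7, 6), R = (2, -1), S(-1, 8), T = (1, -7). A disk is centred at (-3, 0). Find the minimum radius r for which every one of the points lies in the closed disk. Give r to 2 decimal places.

11.66

The required radius is the distance from (-3, 0) to the farthest point.
Squared distances: 52, 136, 26, 68, 65.
Maximum is 136, attained at Q.
r = √136 ≈ 11.66.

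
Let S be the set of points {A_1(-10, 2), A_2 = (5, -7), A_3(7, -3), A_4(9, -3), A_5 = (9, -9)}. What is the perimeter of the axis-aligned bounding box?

60

Width = max x − min x = 9 − (-10) = 19.
Height = max y − min y = 2 − (-9) = 11.
Perimeter = 2(19 + 11) = 60.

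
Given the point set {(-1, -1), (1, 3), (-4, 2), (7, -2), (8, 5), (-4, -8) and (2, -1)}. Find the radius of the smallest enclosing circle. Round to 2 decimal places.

8.85

The minimum enclosing circle of a finite set is fixed by two of the points (as a diameter) or three (as a circumcircle).
The farthest pair is (8, 5)–(-4, -8) with squared distance 313. The circle on this segment as diameter has centre (2, -1.5) and r² = 313/4 = 78.25.
Check (-1, -1): distance² to centre = 9.25 ≤ 78.25, so it lies inside.
All remaining points lie in this disk, and no smaller disk contains both endpoints, so this is the minimum enclosing circle.
r = √(78.25) ≈ 8.85.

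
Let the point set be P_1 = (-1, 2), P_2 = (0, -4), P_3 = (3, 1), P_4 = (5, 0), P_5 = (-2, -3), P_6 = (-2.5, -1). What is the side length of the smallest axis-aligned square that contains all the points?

7.5

The bounding box has width 7.5 and height 6.
An axis-aligned square enclosing the set must have side ≥ max(width, height).
So the minimum side is max(7.5, 6) = 7.5.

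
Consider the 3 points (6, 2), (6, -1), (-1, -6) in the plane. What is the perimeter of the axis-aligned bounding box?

Width = max x − min x = 6 − (-1) = 7.
Height = max y − min y = 2 − (-6) = 8.
Perimeter = 2(7 + 8) = 30.

30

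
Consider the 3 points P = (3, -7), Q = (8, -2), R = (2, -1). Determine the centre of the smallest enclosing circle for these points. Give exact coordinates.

(65/14, -51/14)

Side lengths²: PQ² = 50, PR² = 37, QR² = 37.
Since PQ² = 50 < 37 + 37 = 74, the triangle is acute, so the smallest enclosing circle is the circumcircle.
Circumcentre = (65/14, -51/14), r² = 1369/98.
Centre = (65/14, -51/14).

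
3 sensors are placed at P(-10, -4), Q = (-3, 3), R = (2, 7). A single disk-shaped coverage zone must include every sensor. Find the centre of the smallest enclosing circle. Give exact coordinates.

Side lengths²: PQ² = 98, PR² = 265, QR² = 41.
Since PR² = 265 ≥ 98 + 41 = 139, the angle opposite PR is not acute, so the smallest enclosing circle has PR as diameter.
Centre = midpoint of PR = (-4, 1.5), r² = 265/4 = 66.25.
Centre = (-4, 1.5).

(-4, 1.5)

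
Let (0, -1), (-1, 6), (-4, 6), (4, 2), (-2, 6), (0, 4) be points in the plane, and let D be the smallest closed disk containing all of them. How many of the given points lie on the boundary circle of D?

A smallest enclosing disk is always determined by at most three of the input points on its boundary.
The minimum enclosing circle is determined by three boundary points: (0, -1), (-4, 6), (4, 2).
Their circumcentre is (-0.25, 3.5) with r² = 20.3125.
The farthest remaining point (-2, 6) is at distance² 9.3125 ≤ 20.3125.
The points at distance exactly r from the centre are (0, -1), (-4, 6), (4, 2) — 3 points.

3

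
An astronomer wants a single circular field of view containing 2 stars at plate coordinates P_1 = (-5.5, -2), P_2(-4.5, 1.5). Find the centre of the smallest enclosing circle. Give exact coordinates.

(-5, -0.25)

The smallest circle enclosing two points has them as diameter endpoints.
Centre = midpoint = (-5, -0.25); r² = |P_1P_2|²/4 = 13.25/4 = 3.3125.
Centre = (-5, -0.25).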